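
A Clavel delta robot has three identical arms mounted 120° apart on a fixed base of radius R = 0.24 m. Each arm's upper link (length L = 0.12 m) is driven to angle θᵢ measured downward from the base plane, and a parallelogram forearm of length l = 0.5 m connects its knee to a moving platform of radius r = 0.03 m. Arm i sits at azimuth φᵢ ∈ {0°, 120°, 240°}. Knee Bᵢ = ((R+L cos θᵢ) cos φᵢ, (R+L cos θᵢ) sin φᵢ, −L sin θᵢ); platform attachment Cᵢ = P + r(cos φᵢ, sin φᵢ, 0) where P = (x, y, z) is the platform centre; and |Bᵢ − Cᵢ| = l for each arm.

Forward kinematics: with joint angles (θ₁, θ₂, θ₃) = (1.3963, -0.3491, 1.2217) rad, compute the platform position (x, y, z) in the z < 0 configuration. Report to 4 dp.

φ1=0.0°: virtual centre (0.2308, 0.0000, -0.1182), radius l
φ2=120.0°: virtual centre (-0.1614, 0.2795, 0.0410), radius l
centre 3 = (0.2510·cos240.0°, 0.2510·sin240.0°, -0.1128) = (-0.1255, -0.2174, -0.1128)
subtract pairs → two planes through P
plane₁₂: -0.7844x+0.5590y+0.3184z = 0.0386
det = 0.7395;  x = -0.0291+0.1954z,  y = 0.0282+-0.2954z
into |P−centre ₁|² = l²: 1.1255z² + 0.1181z + -0.1677 = 0;  Δ = 0.7687;  z = -0.4420 or 0.3371 → z<0 root = -0.4420
x = -0.1155, y = 0.1588

(-0.1155, 0.1588, -0.4420)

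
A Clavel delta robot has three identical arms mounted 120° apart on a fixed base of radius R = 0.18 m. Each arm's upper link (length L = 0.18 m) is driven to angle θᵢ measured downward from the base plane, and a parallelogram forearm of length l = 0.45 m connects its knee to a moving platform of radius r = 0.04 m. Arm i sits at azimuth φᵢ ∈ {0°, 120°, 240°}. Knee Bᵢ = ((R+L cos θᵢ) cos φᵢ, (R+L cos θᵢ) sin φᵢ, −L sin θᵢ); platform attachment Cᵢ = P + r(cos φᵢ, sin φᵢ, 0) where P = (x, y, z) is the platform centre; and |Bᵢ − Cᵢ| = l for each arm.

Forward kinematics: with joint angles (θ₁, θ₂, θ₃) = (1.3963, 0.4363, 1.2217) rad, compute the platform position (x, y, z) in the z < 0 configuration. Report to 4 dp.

arm 1 at φ=0.0°: ρ1 = 0.1713;  O1 = (0.1713, 0.0000, -0.1773)
O2 = (0.3031·cos120.0°, 0.3031·sin120.0°, -0.0761) = (-0.1516, 0.2625, -0.0761)
arm 3 at φ=240.0°: ρ3 = 0.2016;  O3 = (-0.1008, -0.1746, -0.1691)
subtract pairs → two planes through P
[-0.6456 0.5251 0.2024]·P = 0.0369;  [-0.5441 -0.3491 0.0162]·P = 0.0085
det = 0.5111;  x = -0.0339+0.1550z,  y = 0.0286+-0.1949z
sphere 1 gives Az²+Bz+C=0 with A=1.0620, B=0.2798, C=-0.1282;  B²−4AC=0.6227;  roots -0.5032, 0.2398;  negative root z = -0.5032
x = -0.1119, y = 0.1267

(-0.1119, 0.1267, -0.5032)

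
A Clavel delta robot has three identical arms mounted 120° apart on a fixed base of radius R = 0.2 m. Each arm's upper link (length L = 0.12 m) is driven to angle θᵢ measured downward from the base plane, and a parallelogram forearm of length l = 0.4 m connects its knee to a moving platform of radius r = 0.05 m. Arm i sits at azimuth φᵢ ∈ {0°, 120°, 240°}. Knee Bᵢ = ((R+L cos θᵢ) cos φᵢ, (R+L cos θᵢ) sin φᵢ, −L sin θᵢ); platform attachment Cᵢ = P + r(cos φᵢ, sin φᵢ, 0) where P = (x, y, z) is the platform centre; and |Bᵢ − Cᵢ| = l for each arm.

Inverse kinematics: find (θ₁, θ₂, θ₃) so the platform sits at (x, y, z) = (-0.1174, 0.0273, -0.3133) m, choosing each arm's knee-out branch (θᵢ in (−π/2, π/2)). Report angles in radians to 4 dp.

θ₁ = 0.9602, θ₂ = -0.2614, θ₃ = 0.0872

rotate P by −φ1: (-0.1174, 0.0273, -0.3133)
  e−x'=0.2674;  (l²−L²−(e−x')²−y'²−z²)/2L = -0.1034
  γ=atan2(-0.3133,0.2674)=-0.8643;  ψ=arccos(-0.2509)=1.8244;  θ1=γ+ψ≈0.9602
arm 2 (φ=120.0°): x'=0.0823, y'=0.0880
  e−x'=0.0677;  (l²−L²−(e−x')²−y'²−z²)/2L = 0.1463
  θ2 = atan2(B,A) + arccos(C/0.3205) = -0.2614
φ3=240.0° → target in arm frame (0.0351, -0.1153)
  A=0.1149, B=-0.3133, C=(l²−L²−A²−y'²−z²)/(2L)=0.0872
  γ=atan2(-0.3133,0.1149)=-1.2192;  ψ=arccos(0.2614)=1.3064;  θ3=γ+ψ≈0.0872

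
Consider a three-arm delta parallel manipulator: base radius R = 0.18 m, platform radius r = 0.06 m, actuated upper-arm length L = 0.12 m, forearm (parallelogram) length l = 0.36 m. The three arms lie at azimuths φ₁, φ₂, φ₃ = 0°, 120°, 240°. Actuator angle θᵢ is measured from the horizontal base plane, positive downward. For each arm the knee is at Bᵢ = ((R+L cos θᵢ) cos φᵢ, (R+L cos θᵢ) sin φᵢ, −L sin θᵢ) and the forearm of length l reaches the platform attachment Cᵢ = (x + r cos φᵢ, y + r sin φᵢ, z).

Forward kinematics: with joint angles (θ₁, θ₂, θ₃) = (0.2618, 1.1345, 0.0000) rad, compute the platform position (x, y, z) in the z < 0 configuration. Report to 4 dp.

φ1=0.0°: virtual centre (0.2359, 0.0000, -0.0311), radius l
O2 = (0.1707·cos120.0°, 0.1707·sin120.0°, -0.1088) = (-0.0854, 0.1478, -0.1088)
arm 3 at φ=240.0°: (R−r)+L cos θ3 = 0.2400;  O3 = (-0.1200, -0.2078, 0.0000)
eliminate P² terms by subtracting sphere 1 from 2 and 3
[-0.6425 0.2957 -0.1554]·P = -0.0156;  [-0.7118 -0.4157 0.0621]·P = 0.0010
det = 0.4776;  x = 0.0130+-0.0968z,  y = -0.0246+0.3152z
sphere 1 gives Az²+Bz+C=0 with A=1.1087, B=0.0897, C=-0.0783;  B²−4AC=0.3555;  roots -0.3094, 0.2284;  negative root z = -0.3094
x = 0.0430, y = -0.1222

(0.0430, -0.1222, -0.3094)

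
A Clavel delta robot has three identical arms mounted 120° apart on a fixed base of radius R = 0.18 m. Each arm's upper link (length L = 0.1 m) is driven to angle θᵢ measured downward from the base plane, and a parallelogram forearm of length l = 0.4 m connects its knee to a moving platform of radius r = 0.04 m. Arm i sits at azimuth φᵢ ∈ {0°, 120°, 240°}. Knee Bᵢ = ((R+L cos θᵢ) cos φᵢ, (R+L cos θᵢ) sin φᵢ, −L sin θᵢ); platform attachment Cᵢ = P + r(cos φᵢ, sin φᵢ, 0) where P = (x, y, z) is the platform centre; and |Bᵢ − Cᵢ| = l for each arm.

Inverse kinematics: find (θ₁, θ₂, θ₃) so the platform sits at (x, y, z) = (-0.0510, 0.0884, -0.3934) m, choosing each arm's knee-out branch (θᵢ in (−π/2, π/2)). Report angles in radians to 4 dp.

arm 1 (φ=0.0°): x'=-0.0510, y'=0.0884
  A cos θ + B sin θ = C:  0.1910·cos θ + -0.3934·sin θ = -0.2453
  γ=atan2(-0.3934,0.1910)=-1.1188;  ψ=arccos(-0.5609)=2.1663;  θ1=γ+ψ≈1.0475
arm 2 (φ=120.0°): x'=0.1021, y'=0.0000
  A cos θ + B sin θ = C:  0.0379·cos θ + -0.3934·sin θ = -0.0310
  √(A²+B²)=0.3952;  θ2 = -1.4746+1.6494 ≈ 0.1747
rotate P by −φ3: (-0.0511, -0.0884, -0.3934)
  A cos θ + B sin θ = C:  0.1911·cos θ + -0.3934·sin θ = -0.2454
  γ=atan2(-0.3934,0.1911)=-1.1187;  ψ=arccos(-0.5611)=2.1665;  θ3=γ+ψ≈1.0478

θ₁ = 1.0475, θ₂ = 0.1747, θ₃ = 1.0478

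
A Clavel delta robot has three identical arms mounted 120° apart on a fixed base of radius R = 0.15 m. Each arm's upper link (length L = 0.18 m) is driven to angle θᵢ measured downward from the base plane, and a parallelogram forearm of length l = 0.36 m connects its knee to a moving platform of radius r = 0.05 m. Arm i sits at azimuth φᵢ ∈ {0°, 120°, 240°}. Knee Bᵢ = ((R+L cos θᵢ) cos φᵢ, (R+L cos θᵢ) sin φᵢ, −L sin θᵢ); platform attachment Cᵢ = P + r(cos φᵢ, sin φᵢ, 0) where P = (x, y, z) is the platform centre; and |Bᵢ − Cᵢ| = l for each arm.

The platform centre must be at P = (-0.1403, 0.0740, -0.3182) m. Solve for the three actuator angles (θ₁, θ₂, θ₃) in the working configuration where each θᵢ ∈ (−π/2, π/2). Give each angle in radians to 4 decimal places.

θ₁ = 1.1346, θ₂ = 0.0003, θ₃ = 0.6108

arm 1 (φ=0.0°): x'=-0.1403, y'=0.0740
  e−x'=0.2403;  (l²−L²−(e−x')²−y'²−z²)/2L = -0.1869
  γ=atan2(-0.3182,0.2403)=-0.9240;  ψ=arccos(-0.4686)=2.0585;  θ1=γ+ψ≈1.1346
arm 2 (φ=120.0°): x'=0.1342, y'=0.0845
  A=-0.0342, B=-0.3182, C=(l²−L²−A²−y'²−z²)/(2L)=-0.0343
  θ2 = atan2(B,A) + arccos(C/0.3200) = 0.0003
arm 3 (φ=240.0°): x'=0.0061, y'=-0.1585
  e−x'=0.0939;  (l²−L²−(e−x')²−y'²−z²)/2L = -0.1056
  √(A²+B²)=0.3318;  θ3 = -1.2837+1.8946 ≈ 0.6108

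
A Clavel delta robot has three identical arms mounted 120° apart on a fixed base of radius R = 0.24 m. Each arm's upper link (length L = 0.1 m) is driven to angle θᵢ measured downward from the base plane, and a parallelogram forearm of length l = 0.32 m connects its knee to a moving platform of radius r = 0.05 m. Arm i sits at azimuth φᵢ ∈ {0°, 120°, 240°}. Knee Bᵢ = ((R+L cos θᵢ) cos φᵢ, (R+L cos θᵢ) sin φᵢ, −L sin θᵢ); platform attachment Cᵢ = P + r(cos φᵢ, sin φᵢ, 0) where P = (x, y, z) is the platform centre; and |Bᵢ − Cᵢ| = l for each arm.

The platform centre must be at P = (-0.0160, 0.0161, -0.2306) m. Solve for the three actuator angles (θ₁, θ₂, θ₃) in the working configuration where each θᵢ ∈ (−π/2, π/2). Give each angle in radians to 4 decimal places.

arm 1 (φ=0.0°): x'=-0.0160, y'=0.0161
  e−x'=0.2060;  (l²−L²−(e−x')²−y'²−z²)/2L = -0.0174
  θ1 = atan2(B,A) + arccos(C/0.3092) = 0.7853
φ2=120.0° → target in arm frame (0.0219, 0.0058)
  A cos θ + B sin θ = C:  0.1681·cos θ + -0.2306·sin θ = 0.0547
  √(A²+B²)=0.2853;  θ2 = -0.9410+1.3778 ≈ 0.4368
rotate P by −φ3: (-0.0059, -0.0219, -0.2306)
  e−x'=0.1959;  (l²−L²−(e−x')²−y'²−z²)/2L = 0.0018
  γ=atan2(-0.2306,0.1959)=-0.8665;  ψ=arccos(0.0058)=1.5650;  θ3=γ+ψ≈0.6985

θ₁ = 0.7853, θ₂ = 0.4368, θ₃ = 0.6985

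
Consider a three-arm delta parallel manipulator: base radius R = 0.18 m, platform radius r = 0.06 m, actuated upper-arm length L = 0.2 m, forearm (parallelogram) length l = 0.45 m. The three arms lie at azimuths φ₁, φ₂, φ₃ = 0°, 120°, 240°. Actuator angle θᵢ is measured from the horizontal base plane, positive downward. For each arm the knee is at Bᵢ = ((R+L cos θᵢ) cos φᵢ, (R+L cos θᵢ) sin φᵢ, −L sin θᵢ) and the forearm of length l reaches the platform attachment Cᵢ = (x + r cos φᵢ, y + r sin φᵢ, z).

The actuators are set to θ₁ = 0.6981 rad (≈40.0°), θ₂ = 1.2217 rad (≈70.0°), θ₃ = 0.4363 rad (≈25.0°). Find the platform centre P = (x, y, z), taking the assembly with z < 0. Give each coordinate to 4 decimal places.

(0.0369, -0.1537, -0.4793)

φ1=0.0°: virtual centre (0.2732, 0.0000, -0.1286), radius l
centre 2 = (0.1884·cos120.0°, 0.1884·sin120.0°, -0.1879) = (-0.0942, 0.1632, -0.1879)
centre 3 = (0.3013·cos240.0°, 0.3013·sin240.0°, -0.0845) = (-0.1506, -0.2609, -0.0845)
eliminate P² terms by subtracting sphere 1 from 2 and 3
plane₁₂: -0.7348x+0.3263y+-0.1188z = -0.0204
Cramer: x(z) = 0.0128-0.0503z;  y(z) = -0.0336+0.2506z
into |P−centre ₁|² = l²: 1.0653z² + 0.2665z + -0.1170 = 0;  Δ = 0.5696;  z = -0.4793 or 0.2292 → z<0 root = -0.4793
x = 0.0369, y = -0.1537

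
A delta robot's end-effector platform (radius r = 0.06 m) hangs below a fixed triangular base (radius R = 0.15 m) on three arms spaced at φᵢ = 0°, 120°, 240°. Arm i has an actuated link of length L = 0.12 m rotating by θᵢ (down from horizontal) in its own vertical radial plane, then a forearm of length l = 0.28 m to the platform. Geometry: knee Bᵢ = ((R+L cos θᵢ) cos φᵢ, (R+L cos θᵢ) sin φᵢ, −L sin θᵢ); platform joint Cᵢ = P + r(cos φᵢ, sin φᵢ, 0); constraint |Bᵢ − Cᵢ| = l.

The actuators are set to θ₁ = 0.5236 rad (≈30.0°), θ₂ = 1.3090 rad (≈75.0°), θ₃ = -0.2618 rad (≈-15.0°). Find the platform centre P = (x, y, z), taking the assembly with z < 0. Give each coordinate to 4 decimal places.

(0.0150, -0.1437, -0.2205)

S1 = (0.1939·cos0.0°, 0.1939·sin0.0°, -0.0600) = (0.1939, 0.0000, -0.0600)
φ2=120.0°: virtual centre (-0.0605, 0.1048, -0.1159), radius l
φ3=240.0°: virtual centre (-0.1030, -0.1783, 0.0311), radius l
subtract pairs → two planes through P
linear system: -0.5089x+0.2097y = -0.0131−-0.1118z; -0.5938x+-0.3566y = 0.0022−0.1821z
Cramer: x(z) = 0.0138-0.0055z;  y(z) = -0.0290+0.5199z
into |P−S₁|² = l²: 1.2703z² + 0.0918z + -0.0415 = 0;  Δ = 0.2194;  z = -0.2205 or 0.1482 → z<0 root = -0.2205
x = 0.0150, y = -0.1437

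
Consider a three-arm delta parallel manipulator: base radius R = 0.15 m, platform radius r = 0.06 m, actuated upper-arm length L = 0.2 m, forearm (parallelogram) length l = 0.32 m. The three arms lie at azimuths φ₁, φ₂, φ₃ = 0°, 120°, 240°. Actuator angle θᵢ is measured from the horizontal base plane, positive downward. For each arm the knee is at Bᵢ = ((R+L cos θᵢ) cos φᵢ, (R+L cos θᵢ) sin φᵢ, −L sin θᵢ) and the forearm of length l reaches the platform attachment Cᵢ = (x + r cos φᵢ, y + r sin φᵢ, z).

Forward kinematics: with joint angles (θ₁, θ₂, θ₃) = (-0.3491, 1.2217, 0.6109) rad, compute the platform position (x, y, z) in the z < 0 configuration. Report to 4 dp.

O1 = (0.2779·cos0.0°, 0.2779·sin0.0°, 0.0684) = (0.2779, 0.0000, 0.0684)
O2 = (0.1584·cos120.0°, 0.1584·sin120.0°, -0.1879) = (-0.0792, 0.1372, -0.1879)
φ3=240.0°: virtual centre (-0.1269, -0.2198, -0.1147), radius l
subtract pairs → two planes through P
plane₁₂: -0.7143x+0.2744y+-0.5127z = -0.0215
det = 0.5362;  x = 0.0199+-0.6078z,  y = -0.0267+0.2863z
sphere 1 gives Az²+Bz+C=0 with A=1.4514, B=0.1616, C=-0.0304;  B²−4AC=0.2026;  roots -0.2107, 0.0994;  negative root z = -0.2107
x = 0.1480, y = -0.0870

(0.1480, -0.0870, -0.2107)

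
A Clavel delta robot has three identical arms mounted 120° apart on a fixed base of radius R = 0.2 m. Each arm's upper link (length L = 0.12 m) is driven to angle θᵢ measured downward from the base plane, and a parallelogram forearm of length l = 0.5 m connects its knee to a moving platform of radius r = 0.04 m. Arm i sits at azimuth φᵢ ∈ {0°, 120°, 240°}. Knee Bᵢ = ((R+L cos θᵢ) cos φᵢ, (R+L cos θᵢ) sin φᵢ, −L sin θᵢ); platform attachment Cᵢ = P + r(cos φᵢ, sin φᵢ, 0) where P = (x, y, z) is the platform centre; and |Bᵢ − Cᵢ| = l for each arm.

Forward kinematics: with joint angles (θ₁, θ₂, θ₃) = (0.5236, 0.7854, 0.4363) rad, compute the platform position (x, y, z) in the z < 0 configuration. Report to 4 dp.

arm 1 at φ=0.0°: (R−r)+L cos θ1 = 0.2639;  S1 = (0.2639, 0.0000, -0.0600)
φ2=120.0°: virtual centre (-0.1224, 0.2120, -0.0849), radius l
S3 = (0.2688·cos240.0°, 0.2688·sin240.0°, -0.0507) = (-0.1344, -0.2328, -0.0507)
eliminate P² terms by subtracting sphere 1 from 2 and 3
linear system: -0.7727x+0.4241y = -0.0061−-0.0497z; -0.7966x+-0.4655y = 0.0015−0.0186z
det = 0.6975;  x = 0.0031+-0.0219z,  y = -0.0087+0.0773z
quadratic in z: (1.0065)z²+(0.1301)z+(-0.1783)=0, √Δ=0.8572 → z ∈ {-0.4905, 0.3612}; z = -0.4905 (taking z<0)
x = 0.0139, y = -0.0466

(0.0139, -0.0466, -0.4905)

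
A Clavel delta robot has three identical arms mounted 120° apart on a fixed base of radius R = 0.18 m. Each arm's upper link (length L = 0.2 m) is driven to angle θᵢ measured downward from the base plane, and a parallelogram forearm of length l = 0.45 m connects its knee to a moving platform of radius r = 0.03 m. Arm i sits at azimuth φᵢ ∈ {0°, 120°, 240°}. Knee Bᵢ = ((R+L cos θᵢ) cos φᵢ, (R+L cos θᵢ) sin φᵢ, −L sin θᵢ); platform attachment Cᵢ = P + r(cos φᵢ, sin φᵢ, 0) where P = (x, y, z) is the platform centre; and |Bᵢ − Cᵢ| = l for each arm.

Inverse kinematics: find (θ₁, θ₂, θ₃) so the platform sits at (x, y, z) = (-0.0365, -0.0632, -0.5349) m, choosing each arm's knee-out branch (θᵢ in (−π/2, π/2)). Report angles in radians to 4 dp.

arm 1 (φ=0.0°): x'=-0.0365, y'=-0.0632
  e−x'=0.1865;  (l²−L²−(e−x')²−y'²−z²)/2L = -0.4060
  θ1 = atan2(B,A) + arccos(C/0.5665) = 1.1345
rotate P by −φ2: (-0.0365, 0.0632, -0.5349)
  A=0.1865, B=-0.5349, C=(l²−L²−A²−y'²−z²)/(2L)=-0.4060
  √(A²+B²)=0.5665;  θ2 = -1.2353+2.3698 ≈ 1.1345
φ3=240.0° → target in arm frame (0.0730, 0.0000)
  e−x'=0.0770;  (l²−L²−(e−x')²−y'²−z²)/2L = -0.3239
  γ=atan2(-0.5349,0.0770)=-1.4278;  ψ=arccos(-0.5993)=2.2134;  θ3=γ+ψ≈0.7856

θ₁ = 1.1345, θ₂ = 1.1345, θ₃ = 0.7856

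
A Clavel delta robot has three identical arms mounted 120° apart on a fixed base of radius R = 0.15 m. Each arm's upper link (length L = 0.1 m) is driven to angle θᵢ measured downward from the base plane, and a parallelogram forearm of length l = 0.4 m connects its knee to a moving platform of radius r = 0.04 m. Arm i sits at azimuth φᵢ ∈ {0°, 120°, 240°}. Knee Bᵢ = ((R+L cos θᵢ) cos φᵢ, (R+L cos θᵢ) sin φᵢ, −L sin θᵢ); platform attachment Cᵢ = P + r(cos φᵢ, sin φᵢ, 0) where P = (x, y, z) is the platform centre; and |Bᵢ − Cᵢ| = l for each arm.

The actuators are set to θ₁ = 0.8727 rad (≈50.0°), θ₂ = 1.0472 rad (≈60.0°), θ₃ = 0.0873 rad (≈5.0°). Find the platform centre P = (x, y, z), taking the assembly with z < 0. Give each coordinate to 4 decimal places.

φ1=0.0°: virtual centre (0.1743, 0.0000, -0.0766), radius l
O2 = (0.1600·cos120.0°, 0.1600·sin120.0°, -0.0866) = (-0.0800, 0.1386, -0.0866)
φ3=240.0°: virtual centre (-0.1048, -0.1815, -0.0087), radius l
subtract pairs → two planes through P
[-0.5086 0.2771 -0.0200]·P = -0.0031;  [-0.5582 -0.3631 0.1358]·P = 0.0078
Cramer: x(z) = -0.0030+0.0895z;  y(z) = -0.0168+0.2364z
sphere 1 gives Az²+Bz+C=0 with A=1.0639, B=0.1135, C=-0.1224;  B²−4AC=0.5339;  roots -0.3968, 0.2900;  negative root z = -0.3968
x = -0.0385, y = -0.1106

(-0.0385, -0.1106, -0.3968)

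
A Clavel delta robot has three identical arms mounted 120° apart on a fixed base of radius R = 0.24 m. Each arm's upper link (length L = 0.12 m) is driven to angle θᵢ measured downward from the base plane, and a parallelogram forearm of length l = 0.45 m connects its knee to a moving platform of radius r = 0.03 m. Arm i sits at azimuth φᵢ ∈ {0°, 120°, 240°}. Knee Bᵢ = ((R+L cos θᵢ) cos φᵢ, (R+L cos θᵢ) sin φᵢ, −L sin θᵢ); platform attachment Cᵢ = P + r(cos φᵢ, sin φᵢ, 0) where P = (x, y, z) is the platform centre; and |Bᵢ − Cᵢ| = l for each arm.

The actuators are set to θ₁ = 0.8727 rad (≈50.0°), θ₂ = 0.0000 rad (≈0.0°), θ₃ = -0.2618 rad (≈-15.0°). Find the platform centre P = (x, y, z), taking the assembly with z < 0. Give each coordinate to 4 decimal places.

φ1=0.0°: virtual centre (0.2871, 0.0000, -0.0919), radius l
φ2=120.0°: virtual centre (-0.1650, 0.2858, 0.0000), radius l
φ3=240.0°: virtual centre (-0.1630, -0.2822, 0.0311), radius l
|S₂|²−|S₁|² = 0.0180;  |S₃|²−|S₁|² = 0.0163
linear system: -0.9043x+0.5716y = 0.0180−0.1839z; -0.9002x+-0.5645y = 0.0163−0.2460z
det = 1.0250;  x = -0.0190+0.2384z,  y = 0.0014+0.0555z
into |P−S₁|² = l²: 1.0599z² + 0.0380z + -0.1003 = 0;  Δ = 0.4268;  z = -0.3261 or 0.2902 → z<0 root = -0.3261
x = -0.0968, y = -0.0167

(-0.0968, -0.0167, -0.3261)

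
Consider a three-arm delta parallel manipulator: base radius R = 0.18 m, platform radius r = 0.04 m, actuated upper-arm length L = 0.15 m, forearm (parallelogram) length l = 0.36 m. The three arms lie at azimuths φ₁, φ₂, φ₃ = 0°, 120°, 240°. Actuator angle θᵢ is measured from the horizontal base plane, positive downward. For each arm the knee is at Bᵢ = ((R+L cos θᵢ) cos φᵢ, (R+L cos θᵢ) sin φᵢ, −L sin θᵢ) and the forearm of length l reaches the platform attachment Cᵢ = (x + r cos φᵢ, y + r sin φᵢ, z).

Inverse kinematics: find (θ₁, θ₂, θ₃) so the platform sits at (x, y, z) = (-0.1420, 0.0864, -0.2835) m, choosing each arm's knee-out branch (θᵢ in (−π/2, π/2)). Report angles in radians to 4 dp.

φ1=0.0° → target in arm frame (-0.1420, 0.0864)
  A=0.2820, B=-0.2835, C=(l²−L²−A²−y'²−z²)/(2L)=-0.2009
  γ=atan2(-0.2835,0.2820)=-0.7881;  ψ=arccos(-0.5023)=2.0971;  θ1=γ+ψ≈1.3090
φ2=120.0° → target in arm frame (0.1458, 0.0798)
  e−x'=-0.0058;  (l²−L²−(e−x')²−y'²−z²)/2L = 0.0678
  θ2 = atan2(B,A) + arccos(C/0.2836) = -0.2619
φ3=240.0° → target in arm frame (-0.0038, -0.1662)
  e−x'=0.1438;  (l²−L²−(e−x')²−y'²−z²)/2L = -0.0719
  γ=atan2(-0.2835,0.1438)=-1.1013;  ψ=arccos(-0.2262)=1.7990;  θ3=γ+ψ≈0.6977

θ₁ = 1.3090, θ₂ = -0.2619, θ₃ = 0.6977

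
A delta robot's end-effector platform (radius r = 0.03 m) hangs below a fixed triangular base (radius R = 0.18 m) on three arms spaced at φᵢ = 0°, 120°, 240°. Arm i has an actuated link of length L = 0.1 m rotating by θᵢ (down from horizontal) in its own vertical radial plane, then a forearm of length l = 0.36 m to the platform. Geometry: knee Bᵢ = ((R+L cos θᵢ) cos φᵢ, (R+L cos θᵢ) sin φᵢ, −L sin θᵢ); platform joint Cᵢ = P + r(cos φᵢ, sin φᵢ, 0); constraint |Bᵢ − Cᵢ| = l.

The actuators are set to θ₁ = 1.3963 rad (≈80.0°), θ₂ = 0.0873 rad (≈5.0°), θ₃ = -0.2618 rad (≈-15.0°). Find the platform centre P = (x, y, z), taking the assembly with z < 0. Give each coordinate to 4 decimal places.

(-0.1438, -0.0218, -0.2781)

arm 1 at φ=0.0°: (R−r)+L cos θ1 = 0.1674;  O1 = (0.1674, 0.0000, -0.0985)
arm 2 at φ=120.0°: (R−r)+L cos θ2 = 0.2496;  O2 = (-0.1248, 0.2162, -0.0087)
O3 = (0.2466·cos240.0°, 0.2466·sin240.0°, 0.0259) = (-0.1233, -0.2136, 0.0259)
subtract pairs → two planes through P
linear system: -0.5843x+0.4324y = 0.0247−0.1795z; -0.5813x+-0.4271y = 0.0238−0.2487z
det = 0.5009;  x = -0.0416+0.3678z,  y = 0.0009+0.0818z
sphere 1 gives Az²+Bz+C=0 with A=1.1419, B=0.0434, C=-0.0763;  B²−4AC=0.3502;  roots -0.2781, 0.2401;  negative root z = -0.2781
x = -0.1438, y = -0.0218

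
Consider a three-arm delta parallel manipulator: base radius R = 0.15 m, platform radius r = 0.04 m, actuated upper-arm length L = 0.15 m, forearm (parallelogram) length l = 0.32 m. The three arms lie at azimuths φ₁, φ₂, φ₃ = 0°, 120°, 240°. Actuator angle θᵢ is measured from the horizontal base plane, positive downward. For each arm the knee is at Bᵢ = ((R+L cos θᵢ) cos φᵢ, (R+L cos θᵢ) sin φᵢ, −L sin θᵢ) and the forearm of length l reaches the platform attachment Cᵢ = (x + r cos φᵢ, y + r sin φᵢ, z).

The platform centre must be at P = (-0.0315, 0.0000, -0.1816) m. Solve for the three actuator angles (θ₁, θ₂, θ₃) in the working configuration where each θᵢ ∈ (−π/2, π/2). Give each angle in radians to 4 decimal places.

θ₁ = 0.2619, θ₂ = -0.1743, θ₃ = -0.1743

rotate P by −φ1: (-0.0315, 0.0000, -0.1816)
  A cos θ + B sin θ = C:  0.1415·cos θ + -0.1816·sin θ = 0.0897
  γ=atan2(-0.1816,0.1415)=-0.9089;  ψ=arccos(0.3895)=1.1707;  θ1=γ+ψ≈0.2619
rotate P by −φ2: (0.0157, 0.0273, -0.1816)
  e−x'=0.0943;  (l²−L²−(e−x')²−y'²−z²)/2L = 0.1243
  √(A²+B²)=0.2046;  θ2 = -1.0921+0.9178 ≈ -0.1743
φ3=240.0° → target in arm frame (0.0158, -0.0273)
  A cos θ + B sin θ = C:  0.0942·cos θ + -0.1816·sin θ = 0.1243
  √(A²+B²)=0.2046;  θ3 = -1.0921+0.9178 ≈ -0.1743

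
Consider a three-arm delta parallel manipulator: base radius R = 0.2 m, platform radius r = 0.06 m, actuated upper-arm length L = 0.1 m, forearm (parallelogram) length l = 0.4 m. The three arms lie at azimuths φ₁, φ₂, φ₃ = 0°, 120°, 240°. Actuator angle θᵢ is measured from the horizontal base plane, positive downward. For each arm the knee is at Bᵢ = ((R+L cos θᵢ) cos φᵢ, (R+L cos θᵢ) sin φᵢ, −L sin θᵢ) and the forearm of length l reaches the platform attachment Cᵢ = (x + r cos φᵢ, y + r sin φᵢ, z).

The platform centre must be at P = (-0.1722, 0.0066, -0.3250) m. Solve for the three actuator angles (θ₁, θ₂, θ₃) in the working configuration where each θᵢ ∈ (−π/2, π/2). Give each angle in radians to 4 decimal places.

φ1=0.0° → target in arm frame (-0.1722, 0.0066)
  A cos θ + B sin θ = C:  0.3122·cos θ + -0.3250·sin θ = -0.2657
  γ=atan2(-0.3250,0.3122)=-0.8055;  ψ=arccos(-0.5896)=2.2013;  θ1=γ+ψ≈1.3958
rotate P by −φ2: (0.0918, 0.1458, -0.3250)
  e−x'=0.0482;  (l²−L²−(e−x')²−y'²−z²)/2L = 0.1039
  γ=atan2(-0.3250,0.0482)=-1.4236;  ψ=arccos(0.3163)=1.2489;  θ2=γ+ψ≈-0.1747
φ3=240.0° → target in arm frame (0.0804, -0.1524)
  e−x'=0.0596;  (l²−L²−(e−x')²−y'²−z²)/2L = 0.0879
  √(A²+B²)=0.3304;  θ3 = -1.3894+1.3014 ≈ -0.0879

θ₁ = 1.3958, θ₂ = -0.1747, θ₃ = -0.0879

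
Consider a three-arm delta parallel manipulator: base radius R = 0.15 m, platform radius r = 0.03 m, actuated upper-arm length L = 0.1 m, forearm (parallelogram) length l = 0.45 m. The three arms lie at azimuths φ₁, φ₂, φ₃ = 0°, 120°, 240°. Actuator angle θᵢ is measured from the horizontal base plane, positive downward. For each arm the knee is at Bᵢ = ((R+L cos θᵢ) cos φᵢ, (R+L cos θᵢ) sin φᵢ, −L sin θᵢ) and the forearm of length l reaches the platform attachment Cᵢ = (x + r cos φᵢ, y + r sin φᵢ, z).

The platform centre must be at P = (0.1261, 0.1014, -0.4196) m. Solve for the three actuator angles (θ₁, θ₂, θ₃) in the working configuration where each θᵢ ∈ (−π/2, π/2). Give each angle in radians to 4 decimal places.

θ₁ = -0.0875, θ₂ = 0.4363, θ₃ = 1.2220

rotate P by −φ1: (0.1261, 0.1014, -0.4196)
  e−x'=-0.0061;  (l²−L²−(e−x')²−y'²−z²)/2L = 0.0306
  √(A²+B²)=0.4196;  θ1 = -1.5853+1.4979 ≈ -0.0875
φ2=120.0° → target in arm frame (0.0248, -0.1599)
  e−x'=0.0952;  (l²−L²−(e−x')²−y'²−z²)/2L = -0.0910
  θ2 = atan2(B,A) + arccos(C/0.4303) = 0.4363
rotate P by −φ3: (-0.1509, 0.0585, -0.4196)
  e−x'=0.2709;  (l²−L²−(e−x')²−y'²−z²)/2L = -0.3018
  θ3 = atan2(B,A) + arccos(C/0.4994) = 1.2220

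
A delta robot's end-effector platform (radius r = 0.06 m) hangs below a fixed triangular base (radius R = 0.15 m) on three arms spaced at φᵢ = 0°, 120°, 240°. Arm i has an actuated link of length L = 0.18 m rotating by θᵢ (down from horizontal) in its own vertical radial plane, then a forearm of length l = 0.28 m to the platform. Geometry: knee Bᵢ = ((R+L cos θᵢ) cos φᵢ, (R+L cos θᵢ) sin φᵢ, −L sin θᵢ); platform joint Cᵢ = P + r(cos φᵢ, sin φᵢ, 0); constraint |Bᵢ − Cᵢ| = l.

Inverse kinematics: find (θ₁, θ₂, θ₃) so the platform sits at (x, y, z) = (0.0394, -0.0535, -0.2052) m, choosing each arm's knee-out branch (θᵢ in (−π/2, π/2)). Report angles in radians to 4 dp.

φ1=0.0° → target in arm frame (0.0394, -0.0535)
  A=0.0506, B=-0.2052, C=(l²−L²−A²−y'²−z²)/(2L)=-0.0042
  γ=atan2(-0.2052,0.0506)=-1.3290;  ψ=arccos(-0.0201)=1.5909;  θ1=γ+ψ≈0.2619
arm 2 (φ=120.0°): x'=-0.0660, y'=-0.0074
  A=0.1560, B=-0.2052, C=(l²−L²−A²−y'²−z²)/(2L)=-0.0570
  θ2 = atan2(B,A) + arccos(C/0.2578) = 0.8729
rotate P by −φ3: (0.0266, 0.0609, -0.2052)
  A=0.0634, B=-0.2052, C=(l²−L²−A²−y'²−z²)/(2L)=-0.0106
  γ=atan2(-0.2052,0.0634)=-1.2713;  ψ=arccos(-0.0495)=1.6203;  θ3=γ+ψ≈0.3490

θ₁ = 0.2619, θ₂ = 0.8729, θ₃ = 0.3490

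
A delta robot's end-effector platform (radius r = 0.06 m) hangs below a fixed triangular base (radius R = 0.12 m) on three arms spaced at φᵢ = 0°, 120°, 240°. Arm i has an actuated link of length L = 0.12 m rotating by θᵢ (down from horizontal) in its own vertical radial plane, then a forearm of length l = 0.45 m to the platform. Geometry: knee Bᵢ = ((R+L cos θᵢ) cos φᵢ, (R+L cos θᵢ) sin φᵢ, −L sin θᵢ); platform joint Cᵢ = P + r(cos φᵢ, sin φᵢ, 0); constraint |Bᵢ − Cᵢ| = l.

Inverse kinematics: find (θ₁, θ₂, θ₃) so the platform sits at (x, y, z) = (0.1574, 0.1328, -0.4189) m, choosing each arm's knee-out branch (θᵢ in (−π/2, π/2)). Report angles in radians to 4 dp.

φ1=0.0° → target in arm frame (0.1574, 0.1328)
  A cos θ + B sin θ = C:  -0.0974·cos θ + -0.4189·sin θ = -0.0604
  √(A²+B²)=0.4301;  θ1 = -1.7993+1.7117 ≈ -0.0875
φ2=120.0° → target in arm frame (0.0363, -0.2027)
  A=0.0237, B=-0.4189, C=(l²−L²−A²−y'²−z²)/(2L)=-0.1210
  γ=atan2(-0.4189,0.0237)=-1.5143;  ψ=arccos(-0.2883)=1.8632;  θ2=γ+ψ≈0.3489
arm 3 (φ=240.0°): x'=-0.1937, y'=0.0699
  A=0.2537, B=-0.4189, C=(l²−L²−A²−y'²−z²)/(2L)=-0.2360
  √(A²+B²)=0.4897;  θ3 = -1.0262+2.0735 ≈ 1.0473

θ₁ = -0.0875, θ₂ = 0.3489, θ₃ = 1.0473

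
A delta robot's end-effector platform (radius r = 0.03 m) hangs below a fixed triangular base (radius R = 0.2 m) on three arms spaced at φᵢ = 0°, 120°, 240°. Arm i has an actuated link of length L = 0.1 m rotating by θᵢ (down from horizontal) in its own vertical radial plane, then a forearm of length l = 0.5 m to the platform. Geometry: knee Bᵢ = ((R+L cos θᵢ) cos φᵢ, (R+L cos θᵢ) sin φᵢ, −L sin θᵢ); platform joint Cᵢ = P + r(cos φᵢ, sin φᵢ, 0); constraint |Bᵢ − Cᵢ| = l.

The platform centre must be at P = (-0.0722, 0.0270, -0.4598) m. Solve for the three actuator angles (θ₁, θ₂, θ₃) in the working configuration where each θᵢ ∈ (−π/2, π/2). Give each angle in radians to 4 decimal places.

θ₁ = 0.7857, θ₂ = 0.0877, θ₃ = 0.3495

rotate P by −φ1: (-0.0722, 0.0270, -0.4598)
  e−x'=0.2422;  (l²−L²−(e−x')²−y'²−z²)/2L = -0.1540
  γ=atan2(-0.4598,0.2422)=-1.0860;  ψ=arccos(-0.2964)=1.8717;  θ1=γ+ψ≈0.7857
φ2=120.0° → target in arm frame (0.0595, 0.0490)
  e−x'=0.1105;  (l²−L²−(e−x')²−y'²−z²)/2L = 0.0698
  √(A²+B²)=0.4729;  θ2 = -1.3349+1.4226 ≈ 0.0877
φ3=240.0° → target in arm frame (0.0127, -0.0760)
  e−x'=0.1573;  (l²−L²−(e−x')²−y'²−z²)/2L = -0.0097
  √(A²+B²)=0.4860;  θ3 = -1.2412+1.5907 ≈ 0.3495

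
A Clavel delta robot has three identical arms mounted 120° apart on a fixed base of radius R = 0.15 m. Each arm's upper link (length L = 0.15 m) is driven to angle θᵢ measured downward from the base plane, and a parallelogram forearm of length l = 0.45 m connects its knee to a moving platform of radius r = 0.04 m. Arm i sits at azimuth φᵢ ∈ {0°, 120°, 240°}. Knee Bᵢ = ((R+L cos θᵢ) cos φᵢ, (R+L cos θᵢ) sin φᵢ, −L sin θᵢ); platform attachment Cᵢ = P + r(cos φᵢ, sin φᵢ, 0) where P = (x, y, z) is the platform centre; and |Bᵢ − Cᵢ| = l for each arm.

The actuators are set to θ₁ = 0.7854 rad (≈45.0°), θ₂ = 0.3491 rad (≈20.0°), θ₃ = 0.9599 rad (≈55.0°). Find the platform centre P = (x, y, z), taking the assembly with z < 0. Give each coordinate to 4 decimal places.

φ1=0.0°: virtual centre (0.2161, 0.0000, -0.1061), radius l
φ2=120.0°: virtual centre (-0.1255, 0.2173, -0.0513), radius l
S3 = (0.1960·cos240.0°, 0.1960·sin240.0°, -0.1229) = (-0.0980, -0.1698, -0.1229)
eliminate P² terms by subtracting sphere 1 from 2 and 3
plane₁₂: -0.6831x+0.4347y+0.1095z = 0.0077
Cramer: x(z) = -0.0014+0.0447z;  y(z) = 0.0155-0.1817z
quadratic in z: (1.0350)z²+(0.1871)z+(-0.1437)=0, √Δ=0.7938 → z ∈ {-0.4738, 0.2931}; z = -0.4738 (taking z<0)
x = -0.0226, y = 0.1016

(-0.0226, 0.1016, -0.4738)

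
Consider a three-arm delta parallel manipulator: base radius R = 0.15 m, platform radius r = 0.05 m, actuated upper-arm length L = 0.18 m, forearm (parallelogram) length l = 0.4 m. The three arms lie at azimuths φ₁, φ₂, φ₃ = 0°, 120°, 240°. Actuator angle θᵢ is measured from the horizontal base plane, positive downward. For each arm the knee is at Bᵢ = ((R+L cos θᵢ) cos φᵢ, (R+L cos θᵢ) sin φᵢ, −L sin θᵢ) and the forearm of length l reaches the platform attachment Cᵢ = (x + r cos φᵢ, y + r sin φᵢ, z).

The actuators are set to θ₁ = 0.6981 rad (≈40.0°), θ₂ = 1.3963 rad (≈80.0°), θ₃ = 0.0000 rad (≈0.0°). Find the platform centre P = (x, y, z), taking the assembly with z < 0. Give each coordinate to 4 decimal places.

arm 1 at φ=0.0°: (R−r)+L cos θ1 = 0.2379;  O1 = (0.2379, 0.0000, -0.1157)
φ2=120.0°: virtual centre (-0.0656, 0.1137, -0.1773), radius l
O3 = (0.2800·cos240.0°, 0.2800·sin240.0°, 0.0000) = (-0.1400, -0.2425, 0.0000)
subtract pairs → two planes through P
linear system: -0.6070x+0.2273y = -0.0213−-0.1231z; -0.7558x+-0.4850y = 0.0084−0.2314z
det = 0.4662;  x = 0.0181+-0.0153z,  y = -0.0455+0.5009z
into |P−O₁|² = l²: 1.2511z² + 0.1925z + -0.0962 = 0;  Δ = 0.5186;  z = -0.3647 or 0.2109 → z<0 root = -0.3647
x = 0.0236, y = -0.2282

(0.0236, -0.2282, -0.3647)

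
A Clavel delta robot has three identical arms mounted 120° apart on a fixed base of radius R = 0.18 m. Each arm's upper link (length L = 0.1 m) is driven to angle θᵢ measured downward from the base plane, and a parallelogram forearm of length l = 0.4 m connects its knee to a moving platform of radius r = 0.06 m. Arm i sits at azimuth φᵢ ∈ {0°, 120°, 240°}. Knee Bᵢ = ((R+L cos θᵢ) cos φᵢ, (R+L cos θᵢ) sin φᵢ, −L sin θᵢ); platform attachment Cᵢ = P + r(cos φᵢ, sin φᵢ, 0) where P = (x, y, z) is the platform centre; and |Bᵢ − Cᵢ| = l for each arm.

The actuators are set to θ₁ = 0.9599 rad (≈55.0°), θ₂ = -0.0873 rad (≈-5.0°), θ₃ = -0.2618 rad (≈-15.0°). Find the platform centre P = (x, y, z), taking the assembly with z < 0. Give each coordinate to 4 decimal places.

(-0.1328, -0.0147, -0.3340)

φ1=0.0°: virtual centre (0.1774, 0.0000, -0.0819), radius l
S2 = (0.2196·cos120.0°, 0.2196·sin120.0°, 0.0087) = (-0.1098, 0.1902, 0.0087)
S3 = (0.2166·cos240.0°, 0.2166·sin240.0°, 0.0259) = (-0.1083, -0.1876, 0.0259)
subtract pairs → two planes through P
[-0.5743 0.3804 0.1813]·P = 0.0101;  [-0.5713 -0.3751 0.2156]·P = 0.0094
det = 0.4328;  x = -0.0171+0.3466z,  y = 0.0009+0.0468z
quadratic in z: (1.1223)z²+(0.0291)z+(-0.1155)=0, √Δ=0.7206 → z ∈ {-0.3340, 0.3081}; z = -0.3340 (taking z<0)
x = -0.1328, y = -0.0147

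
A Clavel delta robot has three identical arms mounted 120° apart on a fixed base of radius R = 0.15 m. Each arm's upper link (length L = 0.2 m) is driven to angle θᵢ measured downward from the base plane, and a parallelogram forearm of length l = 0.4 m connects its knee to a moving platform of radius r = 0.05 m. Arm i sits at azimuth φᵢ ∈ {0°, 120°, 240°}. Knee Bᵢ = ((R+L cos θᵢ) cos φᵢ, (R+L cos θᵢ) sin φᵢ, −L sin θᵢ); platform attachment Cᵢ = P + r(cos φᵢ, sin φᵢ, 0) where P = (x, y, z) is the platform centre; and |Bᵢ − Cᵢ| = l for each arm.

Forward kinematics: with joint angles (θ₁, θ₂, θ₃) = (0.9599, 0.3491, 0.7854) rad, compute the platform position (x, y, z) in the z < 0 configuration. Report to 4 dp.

φ1=0.0°: virtual centre (0.2147, 0.0000, -0.1638), radius l
arm 2 at φ=120.0°: (R−r)+L cos θ2 = 0.2879;  centre 2 = (-0.1440, 0.2494, -0.0684)
centre 3 = (0.2414·cos240.0°, 0.2414·sin240.0°, -0.1414) = (-0.1207, -0.2091, -0.1414)
eliminate P² terms by subtracting sphere 1 from 2 and 3
plane₁₂: -0.7174x+0.4987y+0.1908z = 0.0146
Cramer: x(z) = -0.0138+0.1610z;  y(z) = 0.0094-0.1511z
sphere 1 gives Az²+Bz+C=0 with A=1.0487, B=0.2512, C=-0.0808;  B²−4AC=0.4022;  roots -0.4221, 0.1826;  negative root z = -0.4221
x = -0.0818, y = 0.0732

(-0.0818, 0.0732, -0.4221)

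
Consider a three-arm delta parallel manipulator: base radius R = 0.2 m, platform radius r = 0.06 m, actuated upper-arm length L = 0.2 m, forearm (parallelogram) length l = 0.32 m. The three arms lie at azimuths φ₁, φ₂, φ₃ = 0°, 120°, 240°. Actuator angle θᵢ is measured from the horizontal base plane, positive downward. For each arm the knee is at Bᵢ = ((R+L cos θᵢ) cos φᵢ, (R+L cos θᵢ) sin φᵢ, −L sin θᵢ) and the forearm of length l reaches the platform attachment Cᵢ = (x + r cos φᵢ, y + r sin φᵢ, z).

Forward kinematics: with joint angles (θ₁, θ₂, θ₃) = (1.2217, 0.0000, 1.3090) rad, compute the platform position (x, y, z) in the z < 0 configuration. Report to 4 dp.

arm 1 at φ=0.0°: ρ1 = 0.2084;  centre 1 = (0.2084, 0.0000, -0.1879)
arm 2 at φ=120.0°: ρ2 = 0.3400;  centre 2 = (-0.1700, 0.2944, 0.0000)
arm 3 at φ=240.0°: ρ3 = 0.1918;  centre 3 = (-0.0959, -0.1661, -0.1932)
|centre ₂|²−|centre ₁|² = 0.0368;  |centre ₃|²−|centre ₁|² = -0.0047
plane₁₂: -0.7568x+0.5889y+0.3759z = 0.0368
Cramer: x(z) = -0.0156+0.1946z;  y(z) = 0.0426-0.3882z
sphere 1 gives Az²+Bz+C=0 with A=1.1885, B=0.2557, C=-0.0151;  B²−4AC=0.1372;  roots -0.2634, 0.0482;  negative root z = -0.2634
x = -0.0668, y = 0.1448

(-0.0668, 0.1448, -0.2634)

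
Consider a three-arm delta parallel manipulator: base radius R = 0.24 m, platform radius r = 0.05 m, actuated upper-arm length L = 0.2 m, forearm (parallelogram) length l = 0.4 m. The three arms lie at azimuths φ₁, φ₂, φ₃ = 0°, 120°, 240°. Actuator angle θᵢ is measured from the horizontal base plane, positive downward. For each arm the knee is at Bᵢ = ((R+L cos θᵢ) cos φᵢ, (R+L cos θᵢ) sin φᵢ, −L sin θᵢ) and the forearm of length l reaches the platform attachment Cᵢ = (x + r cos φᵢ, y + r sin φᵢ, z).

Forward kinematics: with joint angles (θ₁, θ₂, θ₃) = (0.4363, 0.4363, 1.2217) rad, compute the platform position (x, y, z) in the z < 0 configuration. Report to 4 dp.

(0.0607, 0.1051, -0.3136)

φ1=0.0°: virtual centre (0.3713, 0.0000, -0.0845), radius l
S2 = (0.3713·cos120.0°, 0.3713·sin120.0°, -0.0845) = (-0.1856, 0.3215, -0.0845)
S3 = (0.2584·cos240.0°, 0.2584·sin240.0°, -0.1879) = (-0.1292, -0.2238, -0.1879)
|S₂|²−|S₁|² = 0.0000;  |S₃|²−|S₁|² = -0.0429
plane₁₂: -1.1138x+0.6430y+0.0000z = 0.0000
det = 1.1422;  x = 0.0241+-0.1165z,  y = 0.0418+-0.2017z
into |P−S₁|² = l²: 1.0542z² + 0.2330z + -0.0306 = 0;  Δ = 0.1834;  z = -0.3136 or 0.0926 → z<0 root = -0.3136
x = 0.0607, y = 0.1051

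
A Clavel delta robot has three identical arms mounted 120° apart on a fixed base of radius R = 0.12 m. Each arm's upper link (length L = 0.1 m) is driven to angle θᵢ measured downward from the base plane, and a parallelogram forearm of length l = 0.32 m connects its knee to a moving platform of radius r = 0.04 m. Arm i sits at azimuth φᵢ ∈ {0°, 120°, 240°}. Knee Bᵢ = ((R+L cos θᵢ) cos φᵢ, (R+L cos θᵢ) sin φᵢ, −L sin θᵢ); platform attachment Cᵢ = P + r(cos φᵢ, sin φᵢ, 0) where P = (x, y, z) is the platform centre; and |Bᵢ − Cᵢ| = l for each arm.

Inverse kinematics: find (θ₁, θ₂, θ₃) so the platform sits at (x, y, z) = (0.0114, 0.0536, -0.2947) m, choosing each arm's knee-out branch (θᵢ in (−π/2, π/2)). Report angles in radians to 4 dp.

θ₁ = 0.2622, θ₂ = 0.0877, θ₃ = 0.6113

arm 1 (φ=0.0°): x'=0.0114, y'=0.0536
  e−x'=0.0686;  (l²−L²−(e−x')²−y'²−z²)/2L = -0.0101
  √(A²+B²)=0.3026;  θ1 = -1.3421+1.6043 ≈ 0.2622
arm 2 (φ=120.0°): x'=0.0407, y'=-0.0367
  e−x'=0.0393;  (l²−L²−(e−x')²−y'²−z²)/2L = 0.0133
  γ=atan2(-0.2947,0.0393)=-1.4383;  ψ=arccos(0.0448)=1.5260;  θ2=γ+ψ≈0.0877
φ3=240.0° → target in arm frame (-0.0521, -0.0169)
  e−x'=0.1321;  (l²−L²−(e−x')²−y'²−z²)/2L = -0.0610
  θ3 = atan2(B,A) + arccos(C/0.3230) = 0.6113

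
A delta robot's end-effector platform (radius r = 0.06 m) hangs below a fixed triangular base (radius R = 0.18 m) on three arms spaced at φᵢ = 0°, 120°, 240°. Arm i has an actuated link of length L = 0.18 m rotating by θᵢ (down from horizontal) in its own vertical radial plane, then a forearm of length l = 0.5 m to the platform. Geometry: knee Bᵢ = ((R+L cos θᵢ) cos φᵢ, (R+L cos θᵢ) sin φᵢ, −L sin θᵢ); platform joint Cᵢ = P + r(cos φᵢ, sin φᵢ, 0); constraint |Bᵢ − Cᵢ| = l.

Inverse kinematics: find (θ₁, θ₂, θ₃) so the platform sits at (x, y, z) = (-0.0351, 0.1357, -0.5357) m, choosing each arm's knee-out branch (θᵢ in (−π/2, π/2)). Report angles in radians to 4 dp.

arm 1 (φ=0.0°): x'=-0.0351, y'=0.1357
  A=0.1551, B=-0.5357, C=(l²−L²−A²−y'²−z²)/(2L)=-0.3107
  √(A²+B²)=0.5577;  θ1 = -1.2890+2.1617 ≈ 0.8727
φ2=120.0° → target in arm frame (0.1351, -0.0375)
  e−x'=-0.0151;  (l²−L²−(e−x')²−y'²−z²)/2L = -0.1972
  θ2 = atan2(B,A) + arccos(C/0.5359) = 0.3488
arm 3 (φ=240.0°): x'=-0.1000, y'=-0.0982
  A=0.2200, B=-0.5357, C=(l²−L²−A²−y'²−z²)/(2L)=-0.3539
  √(A²+B²)=0.5791;  θ3 = -1.1812+2.2283 ≈ 1.0472

θ₁ = 0.8727, θ₂ = 0.3488, θ₃ = 1.0472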